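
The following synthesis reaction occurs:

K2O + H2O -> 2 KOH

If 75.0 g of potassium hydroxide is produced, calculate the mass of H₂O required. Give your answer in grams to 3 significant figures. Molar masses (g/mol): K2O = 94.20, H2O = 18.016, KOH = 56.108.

12.0 g

n(KOH) = 75.00 g / 56.108 g/mol = 1.337 mol.
From the equation the KOH:H2O mole ratio is 2:1, so n(H2O) = 1.337 × 1/2 = 0.6684 mol.
Mass of H2O = 0.6684 mol × 18.016 g/mol = 12.04 g.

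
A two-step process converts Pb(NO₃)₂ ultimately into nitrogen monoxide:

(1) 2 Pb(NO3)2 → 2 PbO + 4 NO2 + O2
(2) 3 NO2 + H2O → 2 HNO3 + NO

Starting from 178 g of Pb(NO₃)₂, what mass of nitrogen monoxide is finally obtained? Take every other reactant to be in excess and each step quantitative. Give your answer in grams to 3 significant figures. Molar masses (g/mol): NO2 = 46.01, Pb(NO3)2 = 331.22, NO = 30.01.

10.8 g

n(Pb(NO3)2) = 178.0 / 331.22 = 0.5374 mol.
Step 1 gives a 2:4 ratio of Pb(NO3)2 to NO2, so n(NO2) = 1.075 mol.
In step 2 the NO2:NO ratio is 3:1, so n(NO) = 0.3583 mol.
Mass of NO = 0.3583 × 30.01 = 10.75 g.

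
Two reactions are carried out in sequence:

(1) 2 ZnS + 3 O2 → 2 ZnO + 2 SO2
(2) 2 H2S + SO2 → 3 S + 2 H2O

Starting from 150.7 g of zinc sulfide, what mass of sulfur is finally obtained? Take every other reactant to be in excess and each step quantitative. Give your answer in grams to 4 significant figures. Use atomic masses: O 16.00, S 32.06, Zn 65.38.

M(ZnS) = 65.38 + 32.06 = 97.44 g/mol.
M(S) = 32.06 g/mol.
n(ZnS) = 150.70 / 97.44 = 1.5466 mol.
Step 1 gives a 2:2 ratio of ZnS to SO2, so n(SO2) = 1.5466 mol.
In step 2 the SO2:S ratio is 1:3, so n(S) = 4.6398 mol.
Mass of S = 4.6398 × 32.06 = 148.75 g.

148.8 g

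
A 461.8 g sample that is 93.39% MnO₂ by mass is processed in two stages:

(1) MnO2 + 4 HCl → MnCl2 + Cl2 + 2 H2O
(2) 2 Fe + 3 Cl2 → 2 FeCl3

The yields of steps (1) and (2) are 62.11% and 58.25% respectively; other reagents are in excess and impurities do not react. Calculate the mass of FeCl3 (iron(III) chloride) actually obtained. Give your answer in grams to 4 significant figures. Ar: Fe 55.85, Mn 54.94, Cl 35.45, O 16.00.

Pure MnO2 = 461.8 × 0.9339 = 431.28 g.
M(MnO2) = 54.94 + 2(16.00) = 86.94 g/mol.
M(FeCl3) = 55.85 + 3(35.45) = 162.20 g/mol.
n(MnO2) = 431.28 / 86.94 = 4.9606 mol.
Step 1 (MnO2:Cl2 = 1:1): theoretical n(Cl2) = 4.9606 mol; at 62.11% yield, n(Cl2) = 3.0810 mol.
Step 2 (Cl2:FeCl3 = 3:2): theoretical n(FeCl3) = 2.0540 mol, so theoretical mass = 2.0540 × 162.20 = 333.16 g.
At 58.25% yield, actual mass of FeCl3 = 333.16 × 0.5825 = 194.07 g.

194.1 g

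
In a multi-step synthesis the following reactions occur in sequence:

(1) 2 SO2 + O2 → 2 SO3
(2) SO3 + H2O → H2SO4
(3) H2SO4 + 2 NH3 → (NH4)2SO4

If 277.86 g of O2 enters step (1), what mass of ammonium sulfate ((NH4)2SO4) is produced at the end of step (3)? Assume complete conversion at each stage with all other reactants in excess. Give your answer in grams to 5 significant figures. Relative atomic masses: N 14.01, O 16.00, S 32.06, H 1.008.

2294.8 g

M(O2) = 2(16.00) = 32.00 g/mol.
M((NH4)2SO4) = 2(14.01) + 8(1.008) + 32.06 + 4(16.00) = 132.144 g/mol.
n(O2) = 277.86 / 32.00 = 8.68313 mol.
Reaction (1): O2→SO3 ratio 1:2 ⇒ n(SO3) = 17.3663 mol.
Reaction (2): SO3→H2SO4 ratio 1:1 ⇒ n(H2SO4) = 17.3663 mol.
Reaction (3): H2SO4→(NH4)2SO4 ratio 1:1 ⇒ n((NH4)2SO4) = 17.3663 mol.
Mass of (NH4)2SO4 = 17.3663 × 132.144 = 2294.85 g.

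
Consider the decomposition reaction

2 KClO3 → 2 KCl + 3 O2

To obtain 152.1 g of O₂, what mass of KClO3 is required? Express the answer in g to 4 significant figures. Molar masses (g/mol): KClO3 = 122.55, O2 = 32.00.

388.3 g

n(O2) = 152.10 g / 32.00 g/mol = 4.7531 mol.
From the equation the O2:KClO3 mole ratio is 3:2, so n(KClO3) = 4.7531 × 2/3 = 3.1687 mol.
Mass of KClO3 = 3.1687 mol × 122.55 g/mol = 388.33 g.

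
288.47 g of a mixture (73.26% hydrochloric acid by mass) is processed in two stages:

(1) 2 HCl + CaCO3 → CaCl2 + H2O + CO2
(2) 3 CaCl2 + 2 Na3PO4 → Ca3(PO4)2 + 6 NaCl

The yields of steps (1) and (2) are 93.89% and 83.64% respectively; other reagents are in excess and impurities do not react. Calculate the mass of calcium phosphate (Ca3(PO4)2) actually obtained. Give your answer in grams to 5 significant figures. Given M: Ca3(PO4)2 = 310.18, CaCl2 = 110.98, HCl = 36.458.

235.33 g

Pure HCl = 288.47 × 0.7326 = 211.333 g.
n(HCl) = 211.333 / 36.458 = 5.79662 mol.
Step 1 (HCl:CaCl2 = 2:1): theoretical n(CaCl2) = 2.89831 mol; at 93.89% yield, n(CaCl2) = 2.72122 mol.
Step 2 (CaCl2:Ca3(PO4)2 = 3:1): theoretical n(Ca3(PO4)2) = 0.907074 mol, so theoretical mass = 0.907074 × 310.18 = 281.356 g.
At 83.64% yield, actual mass of Ca3(PO4)2 = 281.356 × 0.8364 = 235.326 g.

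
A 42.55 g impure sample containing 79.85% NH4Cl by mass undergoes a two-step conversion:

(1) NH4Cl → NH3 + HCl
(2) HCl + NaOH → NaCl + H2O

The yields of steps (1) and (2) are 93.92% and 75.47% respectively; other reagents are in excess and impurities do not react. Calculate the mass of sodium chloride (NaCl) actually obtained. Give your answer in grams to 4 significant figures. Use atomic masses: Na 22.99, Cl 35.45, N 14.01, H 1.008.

26.31 g

Pure NH4Cl = 42.55 × 0.7985 = 33.976 g.
M(NH4Cl) = 14.01 + 4(1.008) + 35.45 = 53.492 g/mol.
M(NaCl) = 22.99 + 35.45 = 58.44 g/mol.
n(NH4Cl) = 33.976 / 53.492 = 0.63516 mol.
Step 1 (NH4Cl:HCl = 1:1): theoretical n(HCl) = 0.63516 mol; at 93.92% yield, n(HCl) = 0.59655 mol.
Step 2 (HCl:NaCl = 1:1): theoretical n(NaCl) = 0.59655 mol, so theoretical mass = 0.59655 × 58.44 = 34.862 g.
At 75.47% yield, actual mass of NaCl = 34.862 × 0.7547 = 26.310 g.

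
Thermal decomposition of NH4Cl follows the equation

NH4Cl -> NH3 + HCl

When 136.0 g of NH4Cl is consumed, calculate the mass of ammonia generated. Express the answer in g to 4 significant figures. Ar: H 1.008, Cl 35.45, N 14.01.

43.31 g

M(NH4Cl) = 14.01 + 4(1.008) + 35.45 = 53.492 g/mol.
M(NH3) = 14.01 + 3(1.008) = 17.034 g/mol.
n(NH4Cl) = 136.00 g / 53.492 g/mol = 2.5424 mol.
From the equation the NH4Cl:NH3 mole ratio is 1:1, so n(NH3) = 2.5424 × 1/1 = 2.5424 mol.
Mass of NH3 = 2.5424 mol × 17.034 g/mol = 43.308 g.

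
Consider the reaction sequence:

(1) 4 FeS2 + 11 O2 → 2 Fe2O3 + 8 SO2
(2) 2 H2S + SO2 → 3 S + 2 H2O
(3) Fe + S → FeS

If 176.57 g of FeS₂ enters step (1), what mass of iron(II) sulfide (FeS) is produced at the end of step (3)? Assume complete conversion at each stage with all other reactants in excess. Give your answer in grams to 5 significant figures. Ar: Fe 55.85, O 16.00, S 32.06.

M(FeS2) = 55.85 + 2(32.06) = 119.97 g/mol.
M(FeS) = 55.85 + 32.06 = 87.91 g/mol.
n(FeS2) = 176.57 / 119.97 = 1.47178 mol.
Reaction (1): FeS2→SO2 ratio 4:8 ⇒ n(SO2) = 2.94357 mol.
Reaction (2): SO2→S ratio 1:3 ⇒ n(S) = 8.83071 mol.
Reaction (3): S→FeS ratio 1:1 ⇒ n(FeS) = 8.83071 mol.
Mass of FeS = 8.83071 × 87.91 = 776.308 g.

776.31 g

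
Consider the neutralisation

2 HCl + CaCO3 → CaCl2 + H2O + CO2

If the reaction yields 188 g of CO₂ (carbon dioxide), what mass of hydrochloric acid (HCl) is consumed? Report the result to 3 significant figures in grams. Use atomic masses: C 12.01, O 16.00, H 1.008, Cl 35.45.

M(CO2) = 12.01 + 2(16.00) = 44.01 g/mol.
M(HCl) = 1.008 + 35.45 = 36.458 g/mol.
n(CO2) = 188.0 g / 44.01 g/mol = 4.272 mol.
From the equation the CO2:HCl mole ratio is 1:2, so n(HCl) = 4.272 × 2/1 = 8.544 mol.
Mass of HCl = 8.544 mol × 36.458 g/mol = 311.5 g.

311 g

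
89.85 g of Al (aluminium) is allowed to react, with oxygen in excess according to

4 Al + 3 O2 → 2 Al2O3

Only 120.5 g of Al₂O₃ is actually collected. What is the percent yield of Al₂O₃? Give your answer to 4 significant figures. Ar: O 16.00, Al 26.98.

M(Al) = 26.98 g/mol.
M(Al2O3) = 2(26.98) + 3(16.00) = 101.96 g/mol.
n(Al) = 89.850 g / 26.98 g/mol = 3.3302 mol.
From the equation the Al:Al2O3 mole ratio is 4:2, so n(Al2O3) = 3.3302 × 2/4 = 1.6651 mol.
Mass of Al2O3 = 1.6651 mol × 101.96 g/mol = 169.78 g.
This is the theoretical yield. Percent yield = 120.5 g / 169.78 g × 100% = 70.976%.

70.98 %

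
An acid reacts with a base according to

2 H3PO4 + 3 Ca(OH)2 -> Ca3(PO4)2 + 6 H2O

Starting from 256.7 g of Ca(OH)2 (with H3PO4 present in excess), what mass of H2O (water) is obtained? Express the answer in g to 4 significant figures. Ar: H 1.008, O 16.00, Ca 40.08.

124.8 g

M(Ca(OH)2) = 40.08 + 2(16.00) + 2(1.008) = 74.096 g/mol.
M(H2O) = 2(1.008) + 16.00 = 18.016 g/mol.
n(Ca(OH)2) = 256.70 g / 74.096 g/mol = 3.4644 mol.
From the equation the Ca(OH)2:H2O mole ratio is 3:6, so n(H2O) = 3.4644 × 6/3 = 6.9288 mol.
Mass of H2O = 6.9288 mol × 18.016 g/mol = 124.83 g.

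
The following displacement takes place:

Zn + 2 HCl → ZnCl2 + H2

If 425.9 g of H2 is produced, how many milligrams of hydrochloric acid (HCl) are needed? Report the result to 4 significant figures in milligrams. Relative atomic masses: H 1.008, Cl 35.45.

M(H2) = 2(1.008) = 2.016 g/mol.
M(HCl) = 1.008 + 35.45 = 36.458 g/mol.
n(H2) = 425.90 g / 2.016 g/mol = 211.26 mol.
From the equation the H2:HCl mole ratio is 1:2, so n(HCl) = 211.26 × 2/1 = 422.52 mol.
Mass of HCl = 422.52 mol × 36.458 g/mol = 15404 g.
Converting to mg: 15404 g = 15400000 mg.

15400000 mg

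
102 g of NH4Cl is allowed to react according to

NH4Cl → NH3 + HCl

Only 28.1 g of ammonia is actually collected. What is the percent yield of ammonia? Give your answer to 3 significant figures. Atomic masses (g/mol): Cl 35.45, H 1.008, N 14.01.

86.5 %

M(NH4Cl) = 14.01 + 4(1.008) + 35.45 = 53.492 g/mol.
M(NH3) = 14.01 + 3(1.008) = 17.034 g/mol.
n(NH4Cl) = 102.0 g / 53.492 g/mol = 1.907 mol.
From the equation the NH4Cl:NH3 mole ratio is 1:1, so n(NH3) = 1.907 × 1/1 = 1.907 mol.
Mass of NH3 = 1.907 mol × 17.034 g/mol = 32.48 g.
This is the theoretical yield. Percent yield = 28.1 g / 32.48 g × 100% = 86.51%.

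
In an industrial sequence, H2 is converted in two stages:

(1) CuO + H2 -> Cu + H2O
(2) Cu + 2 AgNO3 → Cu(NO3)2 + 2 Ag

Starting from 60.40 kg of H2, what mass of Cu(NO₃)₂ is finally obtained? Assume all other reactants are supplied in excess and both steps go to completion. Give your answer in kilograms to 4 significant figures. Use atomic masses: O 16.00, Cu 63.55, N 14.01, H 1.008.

5620 kg

M(H2) = 2(1.008) = 2.016 g/mol.
M(Cu(NO3)2) = 63.55 + 2(14.01) + 6(16.00) = 187.57 g/mol.
60.40 kg = 60400 g.
n(H2) = 60400 / 2.016 = 29960 mol.
Step 1 gives a 1:1 ratio of H2 to Cu, so n(Cu) = 29960 mol.
In step 2 the Cu:Cu(NO3)2 ratio is 1:1, so n(Cu(NO3)2) = 29960 mol.
Mass of Cu(NO3)2 = 29960 × 187.57 = 5.6197 × 10^6 g = 5620 kg.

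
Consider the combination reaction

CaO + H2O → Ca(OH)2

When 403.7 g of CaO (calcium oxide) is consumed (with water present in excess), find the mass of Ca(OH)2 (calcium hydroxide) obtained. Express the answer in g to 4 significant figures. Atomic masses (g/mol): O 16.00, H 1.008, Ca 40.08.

M(CaO) = 40.08 + 16.00 = 56.08 g/mol.
M(Ca(OH)2) = 40.08 + 2(16.00) + 2(1.008) = 74.096 g/mol.
n(CaO) = 403.70 g / 56.08 g/mol = 7.1986 mol.
From the equation the CaO:Ca(OH)2 mole ratio is 1:1, so n(Ca(OH)2) = 7.1986 × 1/1 = 7.1986 mol.
Mass of Ca(OH)2 = 7.1986 mol × 74.096 g/mol = 533.39 g.

533.4 g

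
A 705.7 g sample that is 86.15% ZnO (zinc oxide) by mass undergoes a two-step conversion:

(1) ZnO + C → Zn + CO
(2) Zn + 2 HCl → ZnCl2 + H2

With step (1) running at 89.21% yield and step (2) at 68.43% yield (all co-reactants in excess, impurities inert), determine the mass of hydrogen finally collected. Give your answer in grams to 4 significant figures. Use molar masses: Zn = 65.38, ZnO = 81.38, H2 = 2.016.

Pure ZnO = 705.7 × 0.8615 = 607.96 g.
n(ZnO) = 607.96 / 81.38 = 7.4706 mol.
Step 1 (ZnO:Zn = 1:1): theoretical n(Zn) = 7.4706 mol; at 89.21% yield, n(Zn) = 6.6646 mol.
Step 2 (Zn:H2 = 1:1): theoretical n(H2) = 6.6646 mol, so theoretical mass = 6.6646 × 2.016 = 13.436 g.
At 68.43% yield, actual mass of H2 = 13.436 × 0.6843 = 9.1941 g.

9.194 g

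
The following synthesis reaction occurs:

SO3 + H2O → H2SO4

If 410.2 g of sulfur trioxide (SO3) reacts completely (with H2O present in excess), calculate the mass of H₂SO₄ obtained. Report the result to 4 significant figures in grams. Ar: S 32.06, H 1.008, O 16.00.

502.5 g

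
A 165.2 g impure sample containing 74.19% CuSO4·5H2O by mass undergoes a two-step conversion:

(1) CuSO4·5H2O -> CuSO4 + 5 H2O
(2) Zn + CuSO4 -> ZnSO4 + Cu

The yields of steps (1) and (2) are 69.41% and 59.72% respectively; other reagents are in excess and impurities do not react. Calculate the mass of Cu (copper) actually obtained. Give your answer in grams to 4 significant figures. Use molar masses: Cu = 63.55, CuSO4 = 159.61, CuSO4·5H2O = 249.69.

12.93 g

Pure CuSO4·5H2O = 165.2 × 0.7419 = 122.56 g.
n(CuSO4·5H2O) = 122.56 / 249.69 = 0.49086 mol.
Step 1 (CuSO4·5H2O:CuSO4 = 1:1): theoretical n(CuSO4) = 0.49086 mol; at 69.41% yield, n(CuSO4) = 0.34070 mol.
Step 2 (CuSO4:Cu = 1:1): theoretical n(Cu) = 0.34070 mol, so theoretical mass = 0.34070 × 63.55 = 21.652 g.
At 59.72% yield, actual mass of Cu = 21.652 × 0.5972 = 12.930 g.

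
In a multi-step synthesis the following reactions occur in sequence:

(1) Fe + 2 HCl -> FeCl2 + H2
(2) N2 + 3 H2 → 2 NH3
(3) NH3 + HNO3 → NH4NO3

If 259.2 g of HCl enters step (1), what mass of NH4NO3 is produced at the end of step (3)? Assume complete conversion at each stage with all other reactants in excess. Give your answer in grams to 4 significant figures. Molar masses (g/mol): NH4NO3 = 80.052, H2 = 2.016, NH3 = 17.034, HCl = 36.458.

189.7 g

n(HCl) = 259.2 / 36.458 = 7.1096 mol.
Reaction (1): HCl→H2 ratio 2:1 ⇒ n(H2) = 3.5548 mol.
Reaction (2): H2→NH3 ratio 3:2 ⇒ n(NH3) = 2.3699 mol.
Reaction (3): NH3→NH4NO3 ratio 1:1 ⇒ n(NH4NO3) = 2.3699 mol.
Mass of NH4NO3 = 2.3699 × 80.052 = 189.71 g.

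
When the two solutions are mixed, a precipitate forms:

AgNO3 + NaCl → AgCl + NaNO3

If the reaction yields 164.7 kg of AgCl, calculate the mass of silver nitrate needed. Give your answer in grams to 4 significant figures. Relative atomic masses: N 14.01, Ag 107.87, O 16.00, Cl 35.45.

M(AgCl) = 107.87 + 35.45 = 143.32 g/mol.
M(AgNO3) = 107.87 + 14.01 + 3(16.00) = 169.88 g/mol.
Convert: 164.7 kg = 164700 g.
n(AgCl) = 164700 g / 143.32 g/mol = 1149.2 mol.
From the equation the AgCl:AgNO3 mole ratio is 1:1, so n(AgNO3) = 1149.2 × 1/1 = 1149.2 mol.
Mass of AgNO3 = 1149.2 mol × 169.88 g/mol = 195220 g.

195200 g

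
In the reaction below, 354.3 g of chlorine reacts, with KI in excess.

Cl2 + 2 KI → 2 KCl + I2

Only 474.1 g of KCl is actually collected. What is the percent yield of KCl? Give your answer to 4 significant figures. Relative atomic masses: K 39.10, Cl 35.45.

M(Cl2) = 2(35.45) = 70.90 g/mol.
M(KCl) = 39.10 + 35.45 = 74.55 g/mol.
n(Cl2) = 354.30 g / 70.90 g/mol = 4.9972 mol.
From the equation the Cl2:KCl mole ratio is 1:2, so n(KCl) = 4.9972 × 2/1 = 9.9944 mol.
Mass of KCl = 9.9944 mol × 74.55 g/mol = 745.08 g.
This is the theoretical yield. Percent yield = 474.1 g / 745.08 g × 100% = 63.631%.

63.63 %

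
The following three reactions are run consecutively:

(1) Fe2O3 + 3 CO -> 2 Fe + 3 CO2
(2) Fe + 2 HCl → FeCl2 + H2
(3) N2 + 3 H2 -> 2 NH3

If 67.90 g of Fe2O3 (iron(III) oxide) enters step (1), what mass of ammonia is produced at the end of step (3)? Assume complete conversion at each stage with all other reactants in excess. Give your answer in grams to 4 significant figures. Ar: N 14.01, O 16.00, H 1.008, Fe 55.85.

M(Fe2O3) = 2(55.85) + 3(16.00) = 159.70 g/mol.
M(NH3) = 14.01 + 3(1.008) = 17.034 g/mol.
n(Fe2O3) = 67.90 / 159.70 = 0.42517 mol.
Reaction (1): Fe2O3→Fe ratio 1:2 ⇒ n(Fe) = 0.85034 mol.
Reaction (2): Fe→H2 ratio 1:1 ⇒ n(H2) = 0.85034 mol.
Reaction (3): H2→NH3 ratio 3:2 ⇒ n(NH3) = 0.56690 mol.
Mass of NH3 = 0.56690 × 17.034 = 9.6565 g.

9.657 g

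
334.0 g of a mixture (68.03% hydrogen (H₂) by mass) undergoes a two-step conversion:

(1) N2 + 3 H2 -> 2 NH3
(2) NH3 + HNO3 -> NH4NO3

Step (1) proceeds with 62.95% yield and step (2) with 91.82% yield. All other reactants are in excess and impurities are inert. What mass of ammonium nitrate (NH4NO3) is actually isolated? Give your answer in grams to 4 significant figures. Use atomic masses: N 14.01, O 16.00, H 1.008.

Pure H2 = 334.0 × 0.6803 = 227.22 g.
M(H2) = 2(1.008) = 2.016 g/mol.
M(NH4NO3) = 2(14.01) + 4(1.008) + 3(16.00) = 80.052 g/mol.
n(H2) = 227.22 / 2.016 = 112.71 mol.
Step 1 (H2:NH3 = 3:2): theoretical n(NH3) = 75.139 mol; at 62.95% yield, n(NH3) = 47.300 mol.
Step 2 (NH3:NH4NO3 = 1:1): theoretical n(NH4NO3) = 47.300 mol, so theoretical mass = 47.300 × 80.052 = 3786.5 g.
At 91.82% yield, actual mass of NH4NO3 = 3786.5 × 0.9182 = 3476.7 g.

3477 g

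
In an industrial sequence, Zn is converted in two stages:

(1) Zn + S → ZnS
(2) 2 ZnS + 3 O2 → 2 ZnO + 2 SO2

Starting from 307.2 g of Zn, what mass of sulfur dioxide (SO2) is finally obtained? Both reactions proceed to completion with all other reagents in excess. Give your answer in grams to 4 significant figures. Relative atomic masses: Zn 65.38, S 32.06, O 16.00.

M(Zn) = 65.38 g/mol.
M(SO2) = 32.06 + 2(16.00) = 64.06 g/mol.
n(Zn) = 307.20 / 65.38 = 4.6987 mol.
Step 1 gives a 1:1 ratio of Zn to ZnS, so n(ZnS) = 4.6987 mol.
In step 2 the ZnS:SO2 ratio is 2:2, so n(SO2) = 4.6987 mol.
Mass of SO2 = 4.6987 × 64.06 = 301.00 g.

301.0 g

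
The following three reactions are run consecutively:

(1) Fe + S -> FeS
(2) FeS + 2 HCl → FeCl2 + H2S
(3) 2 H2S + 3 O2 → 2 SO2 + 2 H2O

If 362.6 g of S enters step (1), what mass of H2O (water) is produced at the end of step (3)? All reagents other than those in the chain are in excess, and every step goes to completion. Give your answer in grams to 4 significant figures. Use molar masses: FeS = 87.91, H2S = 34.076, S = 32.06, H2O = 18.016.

n(S) = 362.6 / 32.06 = 11.310 mol.
Reaction (1): S→FeS ratio 1:1 ⇒ n(FeS) = 11.310 mol.
Reaction (2): FeS→H2S ratio 1:1 ⇒ n(H2S) = 11.310 mol.
Reaction (3): H2S→H2O ratio 2:2 ⇒ n(H2O) = 11.310 mol.
Mass of H2O = 11.310 × 18.016 = 203.76 g.

203.8 g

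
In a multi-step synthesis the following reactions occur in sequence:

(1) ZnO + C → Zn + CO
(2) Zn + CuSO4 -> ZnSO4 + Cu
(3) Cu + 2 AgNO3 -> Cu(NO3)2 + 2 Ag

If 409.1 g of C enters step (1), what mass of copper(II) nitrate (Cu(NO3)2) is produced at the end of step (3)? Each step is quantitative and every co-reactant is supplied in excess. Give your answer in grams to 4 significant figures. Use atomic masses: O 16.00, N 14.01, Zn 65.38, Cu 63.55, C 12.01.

6389 g

M(C) = 12.01 g/mol.
M(Cu(NO3)2) = 63.55 + 2(14.01) + 6(16.00) = 187.57 g/mol.
n(C) = 409.1 / 12.01 = 34.063 mol.
Reaction (1): C→Zn ratio 1:1 ⇒ n(Zn) = 34.063 mol.
Reaction (2): Zn→Cu ratio 1:1 ⇒ n(Cu) = 34.063 mol.
Reaction (3): Cu→Cu(NO3)2 ratio 1:1 ⇒ n(Cu(NO3)2) = 34.063 mol.
Mass of Cu(NO3)2 = 34.063 × 187.57 = 6389.2 g.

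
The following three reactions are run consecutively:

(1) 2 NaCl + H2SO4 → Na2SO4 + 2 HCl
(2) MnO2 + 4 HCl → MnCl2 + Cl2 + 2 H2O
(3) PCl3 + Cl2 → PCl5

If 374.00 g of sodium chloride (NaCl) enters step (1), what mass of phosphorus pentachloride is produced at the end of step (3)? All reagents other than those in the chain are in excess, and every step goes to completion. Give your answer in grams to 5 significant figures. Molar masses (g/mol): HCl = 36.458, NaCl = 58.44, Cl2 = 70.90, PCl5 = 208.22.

333.14 g

n(NaCl) = 374.00 / 58.44 = 6.39973 mol.
Reaction (1): NaCl→HCl ratio 2:2 ⇒ n(HCl) = 6.39973 mol.
Reaction (2): HCl→Cl2 ratio 4:1 ⇒ n(Cl2) = 1.59993 mol.
Reaction (3): Cl2→PCl5 ratio 1:1 ⇒ n(PCl5) = 1.59993 mol.
Mass of PCl5 = 1.59993 × 208.22 = 333.138 g.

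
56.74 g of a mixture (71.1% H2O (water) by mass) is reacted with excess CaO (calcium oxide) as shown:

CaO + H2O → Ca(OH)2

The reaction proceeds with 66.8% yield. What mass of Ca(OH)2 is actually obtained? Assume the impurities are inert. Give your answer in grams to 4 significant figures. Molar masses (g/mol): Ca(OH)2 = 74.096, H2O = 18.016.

Pure H2O available = 56.74 g × 0.711 = 40.342 g.
n(H2O) = 40.342 g / 18.016 g/mol = 2.2392 mol.
From the equation the H2O:Ca(OH)2 mole ratio is 1:1, so n(Ca(OH)2) = 2.2392 × 1/1 = 2.2392 mol.
Mass of Ca(OH)2 = 2.2392 mol × 74.096 g/mol = 165.92 g.
Actual mass collected = 165.92 g × 0.668 = 110.83 g.

110.8 g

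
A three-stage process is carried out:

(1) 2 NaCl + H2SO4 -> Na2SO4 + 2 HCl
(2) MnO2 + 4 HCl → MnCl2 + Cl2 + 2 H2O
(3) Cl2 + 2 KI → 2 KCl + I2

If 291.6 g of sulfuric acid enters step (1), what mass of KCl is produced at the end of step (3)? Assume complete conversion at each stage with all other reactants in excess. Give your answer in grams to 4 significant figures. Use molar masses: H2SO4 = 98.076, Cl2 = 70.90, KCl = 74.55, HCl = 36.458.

n(H2SO4) = 291.6 / 98.076 = 2.9732 mol.
Reaction (1): H2SO4→HCl ratio 1:2 ⇒ n(HCl) = 5.9464 mol.
Reaction (2): HCl→Cl2 ratio 4:1 ⇒ n(Cl2) = 1.4866 mol.
Reaction (3): Cl2→KCl ratio 1:2 ⇒ n(KCl) = 2.9732 mol.
Mass of KCl = 2.9732 × 74.55 = 221.65 g.

221.7 g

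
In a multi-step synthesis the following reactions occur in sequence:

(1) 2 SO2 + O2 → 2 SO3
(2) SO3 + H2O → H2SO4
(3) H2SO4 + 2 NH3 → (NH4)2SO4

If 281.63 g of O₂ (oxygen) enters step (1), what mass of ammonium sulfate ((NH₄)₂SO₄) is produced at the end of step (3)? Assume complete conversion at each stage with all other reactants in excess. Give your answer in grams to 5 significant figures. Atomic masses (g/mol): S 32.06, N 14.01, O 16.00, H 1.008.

M(O2) = 2(16.00) = 32.00 g/mol.
M((NH4)2SO4) = 2(14.01) + 8(1.008) + 32.06 + 4(16.00) = 132.144 g/mol.
n(O2) = 281.63 / 32.00 = 8.80094 mol.
Reaction (1): O2→SO3 ratio 1:2 ⇒ n(SO3) = 17.6019 mol.
Reaction (2): SO3→H2SO4 ratio 1:1 ⇒ n(H2SO4) = 17.6019 mol.
Reaction (3): H2SO4→(NH4)2SO4 ratio 1:1 ⇒ n((NH4)2SO4) = 17.6019 mol.
Mass of (NH4)2SO4 = 17.6019 × 132.144 = 2325.98 g.

2326.0 g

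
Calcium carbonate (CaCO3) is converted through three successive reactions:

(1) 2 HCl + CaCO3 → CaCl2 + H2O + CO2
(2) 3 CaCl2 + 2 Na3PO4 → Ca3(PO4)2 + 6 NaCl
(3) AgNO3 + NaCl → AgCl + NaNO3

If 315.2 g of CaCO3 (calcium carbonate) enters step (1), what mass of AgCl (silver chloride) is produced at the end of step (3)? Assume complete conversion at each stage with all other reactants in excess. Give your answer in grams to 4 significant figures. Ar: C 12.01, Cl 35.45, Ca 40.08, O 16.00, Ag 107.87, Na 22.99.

M(CaCO3) = 40.08 + 12.01 + 3(16.00) = 100.09 g/mol.
M(AgCl) = 107.87 + 35.45 = 143.32 g/mol.
n(CaCO3) = 315.2 / 100.09 = 3.1492 mol.
Reaction (1): CaCO3→CaCl2 ratio 1:1 ⇒ n(CaCl2) = 3.1492 mol.
Reaction (2): CaCl2→NaCl ratio 3:6 ⇒ n(NaCl) = 6.2983 mol.
Reaction (3): NaCl→AgCl ratio 1:1 ⇒ n(AgCl) = 6.2983 mol.
Mass of AgCl = 6.2983 × 143.32 = 902.68 g.

902.7 g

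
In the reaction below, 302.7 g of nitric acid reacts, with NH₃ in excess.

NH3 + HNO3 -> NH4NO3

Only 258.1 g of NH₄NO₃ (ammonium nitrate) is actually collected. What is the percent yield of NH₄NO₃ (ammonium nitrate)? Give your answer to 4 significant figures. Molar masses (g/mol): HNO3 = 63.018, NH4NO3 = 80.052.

n(HNO3) = 302.70 g / 63.018 g/mol = 4.8034 mol.
From the equation the HNO3:NH4NO3 mole ratio is 1:1, so n(NH4NO3) = 4.8034 × 1/1 = 4.8034 mol.
Mass of NH4NO3 = 4.8034 mol × 80.052 g/mol = 384.52 g.
This is the theoretical yield. Percent yield = 258.1 g / 384.52 g × 100% = 67.122%.

67.12 %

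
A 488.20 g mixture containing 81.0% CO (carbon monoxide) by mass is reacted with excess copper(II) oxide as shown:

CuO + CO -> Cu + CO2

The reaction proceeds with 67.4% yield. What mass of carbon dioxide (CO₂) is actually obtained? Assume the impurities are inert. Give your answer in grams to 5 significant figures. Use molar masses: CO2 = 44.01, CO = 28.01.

418.78 g

Pure CO available = 488.20 g × 0.810 = 395.442 g.
n(CO) = 395.442 g / 28.01 g/mol = 14.1179 mol.
From the equation the CO:CO2 mole ratio is 1:1, so n(CO2) = 14.1179 × 1/1 = 14.1179 mol.
Mass of CO2 = 14.1179 mol × 44.01 g/mol = 621.328 g.
Actual mass collected = 621.328 g × 0.674 = 418.775 g.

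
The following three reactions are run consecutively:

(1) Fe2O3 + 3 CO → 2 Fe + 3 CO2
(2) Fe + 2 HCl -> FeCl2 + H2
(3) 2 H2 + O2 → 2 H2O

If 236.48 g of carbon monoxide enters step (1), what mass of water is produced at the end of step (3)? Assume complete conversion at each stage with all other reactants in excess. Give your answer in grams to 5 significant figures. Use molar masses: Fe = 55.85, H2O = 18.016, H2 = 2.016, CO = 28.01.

101.40 g

n(CO) = 236.48 / 28.01 = 8.44270 mol.
Reaction (1): CO→Fe ratio 3:2 ⇒ n(Fe) = 5.62847 mol.
Reaction (2): Fe→H2 ratio 1:1 ⇒ n(H2) = 5.62847 mol.
Reaction (3): H2→H2O ratio 2:2 ⇒ n(H2O) = 5.62847 mol.
Mass of H2O = 5.62847 × 18.016 = 101.402 g.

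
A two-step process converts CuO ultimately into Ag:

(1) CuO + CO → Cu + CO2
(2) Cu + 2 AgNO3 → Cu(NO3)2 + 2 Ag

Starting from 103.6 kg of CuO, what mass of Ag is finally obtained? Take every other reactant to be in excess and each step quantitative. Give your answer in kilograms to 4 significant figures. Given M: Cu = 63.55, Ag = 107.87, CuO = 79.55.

281.0 kg

103.6 kg = 103600 g.
n(CuO) = 103600 / 79.55 = 1302.3 mol.
Step 1 gives a 1:1 ratio of CuO to Cu, so n(Cu) = 1302.3 mol.
In step 2 the Cu:Ag ratio is 1:2, so n(Ag) = 2604.7 mol.
Mass of Ag = 2604.7 × 107.87 = 280960 g = 281.0 kg.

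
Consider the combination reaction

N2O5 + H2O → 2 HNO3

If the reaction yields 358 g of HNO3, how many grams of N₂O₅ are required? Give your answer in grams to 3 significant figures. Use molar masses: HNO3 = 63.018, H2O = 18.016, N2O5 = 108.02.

307 g

n(HNO3) = 358.0 g / 63.018 g/mol = 5.681 mol.
From the equation the HNO3:N2O5 mole ratio is 2:1, so n(N2O5) = 5.681 × 1/2 = 2.840 mol.
Mass of N2O5 = 2.840 mol × 108.02 g/mol = 306.8 g.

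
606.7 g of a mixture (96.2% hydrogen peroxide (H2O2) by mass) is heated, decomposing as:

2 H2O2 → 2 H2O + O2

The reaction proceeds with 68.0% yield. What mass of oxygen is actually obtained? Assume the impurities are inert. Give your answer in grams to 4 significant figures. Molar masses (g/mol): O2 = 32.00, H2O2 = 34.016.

186.7 g

Pure H2O2 available = 606.7 g × 0.962 = 583.65 g.
n(H2O2) = 583.65 g / 34.016 g/mol = 17.158 mol.
From the equation the H2O2:O2 mole ratio is 2:1, so n(O2) = 17.158 × 1/2 = 8.5790 mol.
Mass of O2 = 8.5790 mol × 32.00 g/mol = 274.53 g.
Actual mass collected = 274.53 g × 0.680 = 186.68 g.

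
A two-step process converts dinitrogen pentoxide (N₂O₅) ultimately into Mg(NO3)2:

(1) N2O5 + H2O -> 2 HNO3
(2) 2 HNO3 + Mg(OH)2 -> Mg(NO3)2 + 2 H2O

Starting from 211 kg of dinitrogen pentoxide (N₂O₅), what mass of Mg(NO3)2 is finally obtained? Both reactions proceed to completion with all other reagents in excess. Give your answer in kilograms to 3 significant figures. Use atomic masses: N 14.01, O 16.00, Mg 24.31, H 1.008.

M(N2O5) = 2(14.01) + 5(16.00) = 108.02 g/mol.
M(Mg(NO3)2) = 24.31 + 2(14.01) + 6(16.00) = 148.33 g/mol.
211 kg = 211000 g.
n(N2O5) = 211000 / 108.02 = 1953 mol.
Step 1 gives a 1:2 ratio of N2O5 to HNO3, so n(HNO3) = 3907 mol.
In step 2 the HNO3:Mg(NO3)2 ratio is 2:1, so n(Mg(NO3)2) = 1953 mol.
Mass of Mg(NO3)2 = 1953 × 148.33 = 289700 g = 290 kg.

290 kg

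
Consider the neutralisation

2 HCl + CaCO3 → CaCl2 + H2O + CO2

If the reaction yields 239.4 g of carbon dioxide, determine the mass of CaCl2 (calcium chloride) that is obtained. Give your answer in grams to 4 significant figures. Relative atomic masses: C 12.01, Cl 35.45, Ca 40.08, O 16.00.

M(CO2) = 12.01 + 2(16.00) = 44.01 g/mol.
M(CaCl2) = 40.08 + 2(35.45) = 110.98 g/mol.
n(CO2) = 239.40 g / 44.01 g/mol = 5.4397 mol.
From the equation the CO2:CaCl2 mole ratio is 1:1, so n(CaCl2) = 5.4397 × 1/1 = 5.4397 mol.
Mass of CaCl2 = 5.4397 mol × 110.98 g/mol = 603.69 g.

603.7 g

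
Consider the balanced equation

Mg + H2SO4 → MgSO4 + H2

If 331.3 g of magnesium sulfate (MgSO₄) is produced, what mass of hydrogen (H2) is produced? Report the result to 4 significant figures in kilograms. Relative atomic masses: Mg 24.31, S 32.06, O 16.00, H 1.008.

0.005549 kg

M(MgSO4) = 24.31 + 32.06 + 4(16.00) = 120.37 g/mol.
M(H2) = 2(1.008) = 2.016 g/mol.
n(MgSO4) = 331.30 g / 120.37 g/mol = 2.7523 mol.
From the equation the MgSO4:H2 mole ratio is 1:1, so n(H2) = 2.7523 × 1/1 = 2.7523 mol.
Mass of H2 = 2.7523 mol × 2.016 g/mol = 5.5487 g.
Converting to kg: 5.5487 g = 0.005549 kg.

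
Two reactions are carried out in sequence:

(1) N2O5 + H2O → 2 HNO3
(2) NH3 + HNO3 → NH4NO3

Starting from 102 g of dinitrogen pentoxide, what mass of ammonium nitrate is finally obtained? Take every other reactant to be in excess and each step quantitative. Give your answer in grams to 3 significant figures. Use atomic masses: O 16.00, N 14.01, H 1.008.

151 g

M(N2O5) = 2(14.01) + 5(16.00) = 108.02 g/mol.
M(NH4NO3) = 2(14.01) + 4(1.008) + 3(16.00) = 80.052 g/mol.
n(N2O5) = 102.0 / 108.02 = 0.9443 mol.
Step 1 gives a 1:2 ratio of N2O5 to HNO3, so n(HNO3) = 1.889 mol.
In step 2 the HNO3:NH4NO3 ratio is 1:1, so n(NH4NO3) = 1.889 mol.
Mass of NH4NO3 = 1.889 × 80.052 = 151.2 g.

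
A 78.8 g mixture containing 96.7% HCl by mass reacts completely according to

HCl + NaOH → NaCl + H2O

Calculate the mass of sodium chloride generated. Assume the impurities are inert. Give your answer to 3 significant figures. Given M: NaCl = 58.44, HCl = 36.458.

Mass of pure HCl = 78.8 g × 0.967 = 76.20 g.
n(HCl) = 76.20 g / 36.458 g/mol = 2.090 mol.
From the equation the HCl:NaCl mole ratio is 1:1, so n(NaCl) = 2.090 × 1/1 = 2.090 mol.
Mass of NaCl = 2.090 mol × 58.44 g/mol = 122.1 g.

122 g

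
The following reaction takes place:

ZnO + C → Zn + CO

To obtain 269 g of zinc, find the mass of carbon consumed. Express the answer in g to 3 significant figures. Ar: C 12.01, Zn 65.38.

49.4 g

M(Zn) = 65.38 g/mol.
M(C) = 12.01 g/mol.
n(Zn) = 269.0 g / 65.38 g/mol = 4.114 mol.
From the equation the Zn:C mole ratio is 1:1, so n(C) = 4.114 × 1/1 = 4.114 mol.
Mass of C = 4.114 mol × 12.01 g/mol = 49.41 g.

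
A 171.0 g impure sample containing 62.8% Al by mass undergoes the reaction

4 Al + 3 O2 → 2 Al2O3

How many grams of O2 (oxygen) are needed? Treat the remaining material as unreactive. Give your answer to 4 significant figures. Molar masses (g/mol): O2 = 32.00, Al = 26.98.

95.53 g

Mass of pure Al = 171.0 g × 0.628 = 107.39 g.
n(Al) = 107.39 g / 26.98 g/mol = 3.9803 mol.
From the equation the Al:O2 mole ratio is 4:3, so n(O2) = 3.9803 × 3/4 = 2.9852 mol.
Mass of O2 = 2.9852 mol × 32.00 g/mol = 95.527 g.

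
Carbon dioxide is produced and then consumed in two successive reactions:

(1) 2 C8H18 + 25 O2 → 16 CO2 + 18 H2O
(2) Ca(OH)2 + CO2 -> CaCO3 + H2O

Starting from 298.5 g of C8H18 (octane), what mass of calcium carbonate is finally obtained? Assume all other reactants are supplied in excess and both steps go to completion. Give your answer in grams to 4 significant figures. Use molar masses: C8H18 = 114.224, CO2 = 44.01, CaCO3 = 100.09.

n(C8H18) = 298.50 / 114.224 = 2.6133 mol.
Step 1 gives a 2:16 ratio of C8H18 to CO2, so n(CO2) = 20.906 mol.
In step 2 the CO2:CaCO3 ratio is 1:1, so n(CaCO3) = 20.906 mol.
Mass of CaCO3 = 20.906 × 100.09 = 2092.5 g.

2093 g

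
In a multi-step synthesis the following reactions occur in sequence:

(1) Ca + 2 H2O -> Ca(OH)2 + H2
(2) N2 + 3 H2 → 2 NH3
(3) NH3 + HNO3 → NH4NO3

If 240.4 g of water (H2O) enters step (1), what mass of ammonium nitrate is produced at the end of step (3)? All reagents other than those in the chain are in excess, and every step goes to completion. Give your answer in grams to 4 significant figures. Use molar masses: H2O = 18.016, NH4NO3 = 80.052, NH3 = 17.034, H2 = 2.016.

356.1 g

n(H2O) = 240.4 / 18.016 = 13.344 mol.
Reaction (1): H2O→H2 ratio 2:1 ⇒ n(H2) = 6.6718 mol.
Reaction (2): H2→NH3 ratio 3:2 ⇒ n(NH3) = 4.4479 mol.
Reaction (3): NH3→NH4NO3 ratio 1:1 ⇒ n(NH4NO3) = 4.4479 mol.
Mass of NH4NO3 = 4.4479 × 80.052 = 356.06 g.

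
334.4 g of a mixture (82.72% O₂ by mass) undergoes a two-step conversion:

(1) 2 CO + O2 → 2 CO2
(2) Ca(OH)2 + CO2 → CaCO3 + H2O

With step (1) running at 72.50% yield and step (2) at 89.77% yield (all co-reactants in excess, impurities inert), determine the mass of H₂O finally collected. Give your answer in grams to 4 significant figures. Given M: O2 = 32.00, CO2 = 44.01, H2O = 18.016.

202.7 g

Pure O2 = 334.4 × 0.8272 = 276.62 g.
n(O2) = 276.62 / 32.00 = 8.6442 mol.
Step 1 (O2:CO2 = 1:2): theoretical n(CO2) = 17.288 mol; at 72.50% yield, n(CO2) = 12.534 mol.
Step 2 (CO2:H2O = 1:1): theoretical n(H2O) = 12.534 mol, so theoretical mass = 12.534 × 18.016 = 225.82 g.
At 89.77% yield, actual mass of H2O = 225.82 × 0.8977 = 202.71 g.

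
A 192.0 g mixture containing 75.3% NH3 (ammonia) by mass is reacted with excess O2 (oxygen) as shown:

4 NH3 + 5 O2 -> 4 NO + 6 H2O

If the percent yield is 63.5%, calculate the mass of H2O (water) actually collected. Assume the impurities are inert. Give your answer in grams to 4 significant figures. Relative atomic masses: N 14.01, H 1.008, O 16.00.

145.6 g

Pure NH3 available = 192.0 g × 0.753 = 144.58 g.
M(NH3) = 14.01 + 3(1.008) = 17.034 g/mol.
M(H2O) = 2(1.008) + 16.00 = 18.016 g/mol.
n(NH3) = 144.58 g / 17.034 g/mol = 8.4875 mol.
From the equation the NH3:H2O mole ratio is 4:6, so n(H2O) = 8.4875 × 6/4 = 12.731 mol.
Mass of H2O = 12.731 mol × 18.016 g/mol = 229.37 g.
Actual mass collected = 229.37 g × 0.635 = 145.65 g.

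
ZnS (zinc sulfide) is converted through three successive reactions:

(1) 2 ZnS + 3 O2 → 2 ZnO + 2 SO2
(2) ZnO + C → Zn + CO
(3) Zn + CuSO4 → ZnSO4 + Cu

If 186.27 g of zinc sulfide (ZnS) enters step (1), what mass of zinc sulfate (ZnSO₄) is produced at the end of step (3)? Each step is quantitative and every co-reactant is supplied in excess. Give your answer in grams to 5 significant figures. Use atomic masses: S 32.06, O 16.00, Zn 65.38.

308.61 g

M(ZnS) = 65.38 + 32.06 = 97.44 g/mol.
M(ZnSO4) = 65.38 + 32.06 + 4(16.00) = 161.44 g/mol.
n(ZnS) = 186.27 / 97.44 = 1.91164 mol.
Reaction (1): ZnS→ZnO ratio 2:2 ⇒ n(ZnO) = 1.91164 mol.
Reaction (2): ZnO→Zn ratio 1:1 ⇒ n(Zn) = 1.91164 mol.
Reaction (3): Zn→ZnSO4 ratio 1:1 ⇒ n(ZnSO4) = 1.91164 mol.
Mass of ZnSO4 = 1.91164 × 161.44 = 308.615 g.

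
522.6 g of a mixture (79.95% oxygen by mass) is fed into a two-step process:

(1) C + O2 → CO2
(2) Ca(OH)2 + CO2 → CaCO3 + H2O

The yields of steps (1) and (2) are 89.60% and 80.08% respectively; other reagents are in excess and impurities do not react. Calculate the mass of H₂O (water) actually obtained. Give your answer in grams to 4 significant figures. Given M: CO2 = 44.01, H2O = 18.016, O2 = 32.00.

Pure O2 = 522.6 × 0.7995 = 417.82 g.
n(O2) = 417.82 / 32.00 = 13.057 mol.
Step 1 (O2:CO2 = 1:1): theoretical n(CO2) = 13.057 mol; at 89.60% yield, n(CO2) = 11.699 mol.
Step 2 (CO2:H2O = 1:1): theoretical n(H2O) = 11.699 mol, so theoretical mass = 11.699 × 18.016 = 210.77 g.
At 80.08% yield, actual mass of H2O = 210.77 × 0.8008 = 168.78 g.

168.8 g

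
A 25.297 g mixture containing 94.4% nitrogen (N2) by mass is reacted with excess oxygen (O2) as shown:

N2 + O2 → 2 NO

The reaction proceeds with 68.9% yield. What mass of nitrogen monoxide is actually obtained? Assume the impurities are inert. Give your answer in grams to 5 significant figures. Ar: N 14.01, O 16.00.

Pure N2 available = 25.297 g × 0.944 = 23.8804 g.
M(N2) = 2(14.01) = 28.02 g/mol.
M(NO) = 14.01 + 16.00 = 30.01 g/mol.
n(N2) = 23.8804 g / 28.02 g/mol = 0.852262 mol.
From the equation the N2:NO mole ratio is 1:2, so n(NO) = 0.852262 × 2/1 = 1.70452 mol.
Mass of NO = 1.70452 mol × 30.01 g/mol = 51.1527 g.
Actual mass collected = 51.1527 g × 0.689 = 35.2442 g.

35.244 g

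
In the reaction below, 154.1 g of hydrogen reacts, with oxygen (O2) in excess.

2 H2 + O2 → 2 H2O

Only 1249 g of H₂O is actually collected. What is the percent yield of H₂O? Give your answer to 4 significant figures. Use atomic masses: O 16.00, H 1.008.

M(H2) = 2(1.008) = 2.016 g/mol.
M(H2O) = 2(1.008) + 16.00 = 18.016 g/mol.
n(H2) = 154.10 g / 2.016 g/mol = 76.438 mol.
From the equation the H2:H2O mole ratio is 2:2, so n(H2O) = 76.438 × 2/2 = 76.438 mol.
Mass of H2O = 76.438 mol × 18.016 g/mol = 1377.1 g.
This is the theoretical yield. Percent yield = 1249 g / 1377.1 g × 100% = 90.697%.

90.70 %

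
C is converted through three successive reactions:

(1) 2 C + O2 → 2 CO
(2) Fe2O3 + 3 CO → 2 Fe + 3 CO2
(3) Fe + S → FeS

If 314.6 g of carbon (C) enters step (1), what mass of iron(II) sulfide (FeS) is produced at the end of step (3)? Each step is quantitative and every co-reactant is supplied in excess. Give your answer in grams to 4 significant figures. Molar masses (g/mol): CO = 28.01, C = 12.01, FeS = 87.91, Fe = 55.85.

1535 g

n(C) = 314.6 / 12.01 = 26.195 mol.
Reaction (1): C→CO ratio 2:2 ⇒ n(CO) = 26.195 mol.
Reaction (2): CO→Fe ratio 3:2 ⇒ n(Fe) = 17.463 mol.
Reaction (3): Fe→FeS ratio 1:1 ⇒ n(FeS) = 17.463 mol.
Mass of FeS = 17.463 × 87.91 = 1535.2 g.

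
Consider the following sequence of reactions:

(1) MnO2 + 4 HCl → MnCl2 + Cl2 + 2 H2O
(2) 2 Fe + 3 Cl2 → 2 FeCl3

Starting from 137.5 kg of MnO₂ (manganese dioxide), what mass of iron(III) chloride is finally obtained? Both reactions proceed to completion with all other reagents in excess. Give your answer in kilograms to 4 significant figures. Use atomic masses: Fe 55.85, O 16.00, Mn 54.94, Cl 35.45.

171.0 kg

M(MnO2) = 54.94 + 2(16.00) = 86.94 g/mol.
M(FeCl3) = 55.85 + 3(35.45) = 162.20 g/mol.
137.5 kg = 137500 g.
n(MnO2) = 137500 / 86.94 = 1581.6 mol.
Step 1 gives a 1:1 ratio of MnO2 to Cl2, so n(Cl2) = 1581.6 mol.
In step 2 the Cl2:FeCl3 ratio is 3:2, so n(FeCl3) = 1054.4 mol.
Mass of FeCl3 = 1054.4 × 162.20 = 171020 g = 171.0 kg.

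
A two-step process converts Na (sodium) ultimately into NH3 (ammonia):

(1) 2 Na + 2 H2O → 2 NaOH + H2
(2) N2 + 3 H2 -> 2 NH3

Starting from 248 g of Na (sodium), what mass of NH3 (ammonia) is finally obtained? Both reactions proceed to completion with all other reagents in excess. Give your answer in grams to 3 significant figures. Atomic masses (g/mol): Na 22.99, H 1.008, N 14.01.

61.3 g

M(Na) = 22.99 g/mol.
M(NH3) = 14.01 + 3(1.008) = 17.034 g/mol.
n(Na) = 248.0 / 22.99 = 10.79 mol.
Step 1 gives a 2:1 ratio of Na to H2, so n(H2) = 5.394 mol.
In step 2 the H2:NH3 ratio is 3:2, so n(NH3) = 3.596 mol.
Mass of NH3 = 3.596 × 17.034 = 61.25 g.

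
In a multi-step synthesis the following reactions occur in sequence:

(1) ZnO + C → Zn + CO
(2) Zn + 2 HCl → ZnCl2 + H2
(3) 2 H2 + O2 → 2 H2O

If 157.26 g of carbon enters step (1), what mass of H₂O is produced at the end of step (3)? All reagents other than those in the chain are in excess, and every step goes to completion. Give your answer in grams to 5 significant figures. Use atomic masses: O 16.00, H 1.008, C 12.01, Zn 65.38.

235.90 g

M(C) = 12.01 g/mol.
M(H2O) = 2(1.008) + 16.00 = 18.016 g/mol.
n(C) = 157.26 / 12.01 = 13.0941 mol.
Reaction (1): C→Zn ratio 1:1 ⇒ n(Zn) = 13.0941 mol.
Reaction (2): Zn→H2 ratio 1:1 ⇒ n(H2) = 13.0941 mol.
Reaction (3): H2→H2O ratio 2:2 ⇒ n(H2O) = 13.0941 mol.
Mass of H2O = 13.0941 × 18.016 = 235.903 g.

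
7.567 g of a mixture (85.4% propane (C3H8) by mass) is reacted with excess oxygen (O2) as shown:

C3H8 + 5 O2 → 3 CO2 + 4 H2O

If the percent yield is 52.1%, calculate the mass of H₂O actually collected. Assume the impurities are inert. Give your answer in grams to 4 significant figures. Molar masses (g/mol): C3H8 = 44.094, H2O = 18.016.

5.502 g

Pure C3H8 available = 7.567 g × 0.854 = 6.4622 g.
n(C3H8) = 6.4622 g / 44.094 g/mol = 0.14656 mol.
From the equation the C3H8:H2O mole ratio is 1:4, so n(H2O) = 0.14656 × 4/1 = 0.58622 mol.
Mass of H2O = 0.58622 mol × 18.016 g/mol = 10.561 g.
Actual mass collected = 10.561 g × 0.521 = 5.5025 g.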